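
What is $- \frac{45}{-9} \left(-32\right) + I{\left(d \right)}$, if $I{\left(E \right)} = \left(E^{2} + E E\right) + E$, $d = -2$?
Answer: $-154$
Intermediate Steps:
$I{\left(E \right)} = E + 2 E^{2}$ ($I{\left(E \right)} = \left(E^{2} + E^{2}\right) + E = 2 E^{2} + E = E + 2 E^{2}$)
$- \frac{45}{-9} \left(-32\right) + I{\left(d \right)} = - \frac{45}{-9} \left(-32\right) - 2 \left(1 + 2 \left(-2\right)\right) = \left(-45\right) \left(- \frac{1}{9}\right) \left(-32\right) - 2 \left(1 - 4\right) = 5 \left(-32\right) - -6 = -160 + 6 = -154$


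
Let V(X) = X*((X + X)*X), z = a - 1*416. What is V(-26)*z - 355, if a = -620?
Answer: 36417117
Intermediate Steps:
z = -1036 (z = -620 - 1*416 = -620 - 416 = -1036)
V(X) = 2*X³ (V(X) = X*((2*X)*X) = X*(2*X²) = 2*X³)
V(-26)*z - 355 = (2*(-26)³)*(-1036) - 355 = (2*(-17576))*(-1036) - 355 = -35152*(-1036) - 355 = 36417472 - 355 = 36417117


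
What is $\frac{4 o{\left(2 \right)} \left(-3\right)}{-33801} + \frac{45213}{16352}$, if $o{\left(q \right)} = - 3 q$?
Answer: $\frac{72717489}{26319712} \approx 2.7629$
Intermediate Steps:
$\frac{4 o{\left(2 \right)} \left(-3\right)}{-33801} + \frac{45213}{16352} = \frac{4 \left(\left(-3\right) 2\right) \left(-3\right)}{-33801} + \frac{45213}{16352} = 4 \left(-6\right) \left(-3\right) \left(- \frac{1}{33801}\right) + 45213 \cdot \frac{1}{16352} = \left(-24\right) \left(-3\right) \left(- \frac{1}{33801}\right) + \frac{6459}{2336} = 72 \left(- \frac{1}{33801}\right) + \frac{6459}{2336} = - \frac{24}{11267} + \frac{6459}{2336} = \frac{72717489}{26319712}$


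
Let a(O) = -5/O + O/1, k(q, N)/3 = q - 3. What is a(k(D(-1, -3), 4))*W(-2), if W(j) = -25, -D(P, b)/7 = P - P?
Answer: 1900/9 ≈ 211.11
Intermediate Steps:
D(P, b) = 0 (D(P, b) = -7*(P - P) = -7*0 = 0)
k(q, N) = -9 + 3*q (k(q, N) = 3*(q - 3) = 3*(-3 + q) = -9 + 3*q)
a(O) = O - 5/O (a(O) = -5/O + O*1 = -5/O + O = O - 5/O)
a(k(D(-1, -3), 4))*W(-2) = ((-9 + 3*0) - 5/(-9 + 3*0))*(-25) = ((-9 + 0) - 5/(-9 + 0))*(-25) = (-9 - 5/(-9))*(-25) = (-9 - 5*(-1/9))*(-25) = (-9 + 5/9)*(-25) = -76/9*(-25) = 1900/9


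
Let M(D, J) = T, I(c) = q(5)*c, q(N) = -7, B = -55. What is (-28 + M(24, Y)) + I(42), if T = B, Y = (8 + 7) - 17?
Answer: -377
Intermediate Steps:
Y = -2 (Y = 15 - 17 = -2)
T = -55
I(c) = -7*c
M(D, J) = -55
(-28 + M(24, Y)) + I(42) = (-28 - 55) - 7*42 = -83 - 294 = -377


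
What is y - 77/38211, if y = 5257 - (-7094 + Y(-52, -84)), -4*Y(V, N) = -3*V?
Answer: 473434213/38211 ≈ 12390.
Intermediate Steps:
Y(V, N) = 3*V/4 (Y(V, N) = -(-3)*V/4 = 3*V/4)
y = 12390 (y = 5257 - (-7094 + (3/4)*(-52)) = 5257 - (-7094 - 39) = 5257 - 1*(-7133) = 5257 + 7133 = 12390)
y - 77/38211 = 12390 - 77/38211 = 473434213/38211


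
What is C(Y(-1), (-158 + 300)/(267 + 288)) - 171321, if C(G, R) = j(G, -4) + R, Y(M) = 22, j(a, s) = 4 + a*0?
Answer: -95080793/555 ≈ -1.7132e+5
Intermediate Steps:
j(a, s) = 4 (j(a, s) = 4 + 0 = 4)
C(G, R) = 4 + R
C(Y(-1), (-158 + 300)/(267 + 288)) - 171321 = (4 + (-158 + 300)/(267 + 288)) - 171321 = (4 + 142/555) - 171321 = 2362/555 - 171321 = -95080793/555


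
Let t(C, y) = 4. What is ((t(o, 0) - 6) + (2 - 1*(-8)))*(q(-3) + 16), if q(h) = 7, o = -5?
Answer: 184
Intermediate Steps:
((t(o, 0) - 6) + (2 - 1*(-8)))*(q(-3) + 16) = ((4 - 6) + (2 - 1*(-8)))*(7 + 16) = (-2 + (2 + 8))*23 = (-2 + 10)*23 = 8*23 = 184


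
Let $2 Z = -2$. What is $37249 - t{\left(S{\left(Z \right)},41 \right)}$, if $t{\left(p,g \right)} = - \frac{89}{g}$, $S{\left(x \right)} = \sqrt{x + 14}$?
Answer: $\frac{1527298}{41} \approx 37251.0$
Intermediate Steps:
$Z = -1$ ($Z = \frac{1}{2} \left(-2\right) = -1$)
$S{\left(x \right)} = \sqrt{14 + x}$
$37249 - t{\left(S{\left(Z \right)},41 \right)} = 37249 - - \frac{89}{41} = 37249 + \frac{89}{41} = \frac{1527298}{41}$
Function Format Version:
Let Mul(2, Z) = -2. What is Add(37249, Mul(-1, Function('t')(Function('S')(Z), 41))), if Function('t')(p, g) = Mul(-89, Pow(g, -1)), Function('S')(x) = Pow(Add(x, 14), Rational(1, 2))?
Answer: Rational(1527298, 41) ≈ 37251.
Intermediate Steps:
Z = -1 (Z = Mul(Rational(1, 2), -2) = -1)
Function('S')(x) = Pow(Add(14, x), Rational(1, 2))
Add(37249, Mul(-1, Function('t')(Function('S')(Z), 41))) = Add(37249, Mul(-1, Mul(-89, Pow(41, -1)))) = Add(37249, Mul(-1, Mul(-89, Rational(1, 41)))) = Add(37249, Mul(-1, Rational(-89, 41))) = Add(37249, Rational(89, 41)) = Rational(1527298, 41)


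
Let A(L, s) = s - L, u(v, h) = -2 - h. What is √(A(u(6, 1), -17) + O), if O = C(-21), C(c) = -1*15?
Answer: I*√29 ≈ 5.3852*I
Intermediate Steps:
C(c) = -15
O = -15
√(A(u(6, 1), -17) + O) = √((-17 - (-2 - 1*1)) - 15) = √((-17 - (-2 - 1)) - 15) = √((-17 - 1*(-3)) - 15) = √((-17 + 3) - 15) = √(-14 - 15) = √(-29) = I*√29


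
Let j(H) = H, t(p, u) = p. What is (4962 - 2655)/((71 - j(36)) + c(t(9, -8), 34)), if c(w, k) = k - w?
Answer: 769/20 ≈ 38.450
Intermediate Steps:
(4962 - 2655)/((71 - j(36)) + c(t(9, -8), 34)) = (4962 - 2655)/((71 - 1*36) + (34 - 1*9)) = 2307/((71 - 36) + (34 - 9)) = 2307/(35 + 25) = 2307/60 = 2307*(1/60) = 769/20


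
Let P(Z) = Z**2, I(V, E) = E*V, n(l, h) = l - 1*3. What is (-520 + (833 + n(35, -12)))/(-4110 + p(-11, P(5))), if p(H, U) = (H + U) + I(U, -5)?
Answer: -115/1407 ≈ -0.081734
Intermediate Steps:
n(l, h) = -3 + l (n(l, h) = l - 3 = -3 + l)
p(H, U) = H - 4*U (p(H, U) = (H + U) - 5*U = H - 4*U)
(-520 + (833 + n(35, -12)))/(-4110 + p(-11, P(5))) = (-520 + (833 + (-3 + 35)))/(-4110 + (-11 - 4*5**2)) = (-520 + (833 + 32))/(-4110 + (-11 - 4*25)) = (-520 + 865)/(-4110 + (-11 - 100)) = 345/(-4110 - 111) = 345/(-4221) = 345*(-1/4221) = -115/1407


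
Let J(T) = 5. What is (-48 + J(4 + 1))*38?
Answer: -1634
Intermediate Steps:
(-48 + J(4 + 1))*38 = (-48 + 5)*38 = -43*38 = -1634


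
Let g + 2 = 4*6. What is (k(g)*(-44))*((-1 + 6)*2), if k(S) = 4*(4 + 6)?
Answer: -17600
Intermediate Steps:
g = 22 (g = -2 + 4*6 = -2 + 24 = 22)
k(S) = 40 (k(S) = 4*10 = 40)
(k(g)*(-44))*((-1 + 6)*2) = (40*(-44))*((-1 + 6)*2) = -8800*2 = -1760*10 = -17600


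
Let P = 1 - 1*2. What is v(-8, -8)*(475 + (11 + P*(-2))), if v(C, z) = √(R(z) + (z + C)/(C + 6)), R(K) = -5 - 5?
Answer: 488*I*√2 ≈ 690.14*I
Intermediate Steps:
R(K) = -10
P = -1 (P = 1 - 2 = -1)
v(C, z) = √(-10 + (C + z)/(6 + C)) (v(C, z) = √(-10 + (z + C)/(C + 6)) = √(-10 + (C + z)/(6 + C)))
v(-8, -8)*(475 + (11 + P*(-2))) = √((-60 - 8 - 9*(-8))/(6 - 8))*(475 + (11 - 1*(-2))) = √((-60 - 8 + 72)/(-2))*(475 + (11 + 2)) = √(-½*4)*(475 + 13) = √(-2)*488 = (I*√2)*488 = 488*I*√2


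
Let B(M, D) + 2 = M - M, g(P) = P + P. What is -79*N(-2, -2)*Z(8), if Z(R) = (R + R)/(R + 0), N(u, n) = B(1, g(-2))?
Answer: 316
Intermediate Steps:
g(P) = 2*P
B(M, D) = -2 (B(M, D) = -2 + (M - M) = -2 + 0 = -2)
N(u, n) = -2
Z(R) = 2 (Z(R) = (2*R)/R = 2)
-79*N(-2, -2)*Z(8) = -79*(-2)*2 = -(-158)*2 = -1*(-316) = 316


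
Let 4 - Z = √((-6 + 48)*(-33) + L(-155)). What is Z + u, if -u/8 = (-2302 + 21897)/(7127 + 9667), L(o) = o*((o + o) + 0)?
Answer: -44792/8397 - 2*√11666 ≈ -221.35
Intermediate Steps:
L(o) = 2*o² (L(o) = o*(2*o + 0) = o*(2*o) = 2*o²)
u = -78380/8397 (u = -8*(-2302 + 21897)/(7127 + 9667) = -156760/16794 = -8*19595/16794 = -78380/8397 ≈ -9.3343)
Z = 4 - 2*√11666 (Z = 4 - √((-6 + 48)*(-33) + 2*(-155)²) = 4 - √(42*(-33) + 2*24025) = 4 - √(-1386 + 48050) = 4 - √46664 = 4 - 2*√11666 ≈ -212.02)
Z + u = (4 - 2*√11666) - 78380/8397 = -44792/8397 - 2*√11666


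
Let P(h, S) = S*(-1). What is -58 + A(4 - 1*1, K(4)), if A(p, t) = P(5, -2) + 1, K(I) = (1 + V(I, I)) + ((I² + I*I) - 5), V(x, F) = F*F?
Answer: -55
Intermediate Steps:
V(x, F) = F²
P(h, S) = -S
K(I) = -4 + 3*I² (K(I) = (1 + I²) + ((I² + I*I) - 5) = (1 + I²) + ((I² + I²) - 5) = (1 + I²) + (2*I² - 5) = (1 + I²) + (-5 + 2*I²) = -4 + 3*I²)
A(p, t) = 3 (A(p, t) = -1*(-2) + 1 = 2 + 1 = 3)
-58 + A(4 - 1*1, K(4)) = -58 + 3 = -55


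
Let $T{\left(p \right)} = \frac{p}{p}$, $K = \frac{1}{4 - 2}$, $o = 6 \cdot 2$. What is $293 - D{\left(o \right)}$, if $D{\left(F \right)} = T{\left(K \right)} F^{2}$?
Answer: $149$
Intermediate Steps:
$o = 12$
$K = \frac{1}{2} \approx 0.5$
$T{\left(p \right)} = 1$
$D{\left(F \right)} = F^{2}$ ($D{\left(F \right)} = 1 F^{2} = F^{2}$)
$293 - D{\left(o \right)} = 293 - 12^{2} = 293 - 144 = 149$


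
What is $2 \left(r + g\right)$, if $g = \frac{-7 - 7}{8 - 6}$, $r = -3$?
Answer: $-20$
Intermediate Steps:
$g = -7$ ($g = - \frac{14}{2} = \left(-14\right) \frac{1}{2} = -7$)
$2 \left(r + g\right) = 2 \left(-3 - 7\right) = 2 \left(-10\right) = -20$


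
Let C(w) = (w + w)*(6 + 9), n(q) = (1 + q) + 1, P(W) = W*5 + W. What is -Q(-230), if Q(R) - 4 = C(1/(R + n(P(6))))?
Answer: -123/32 ≈ -3.8438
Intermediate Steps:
P(W) = 6*W (P(W) = 5*W + W = 6*W)
n(q) = 2 + q
C(w) = 30*w (C(w) = (2*w)*15 = 30*w)
Q(R) = 4 + 30/(38 + R) (Q(R) = 4 + 30/(R + (2 + 6*6)) = 4 + 30/(R + (2 + 36)) = 4 + 30/(R + 38) = 4 + 30/(38 + R))
-Q(-230) = -2*(91 + 2*(-230))/(38 - 230) = -2*(91 - 460)/(-192) = -2*(-1)*(-369)/192 = -1*123/32 = -123/32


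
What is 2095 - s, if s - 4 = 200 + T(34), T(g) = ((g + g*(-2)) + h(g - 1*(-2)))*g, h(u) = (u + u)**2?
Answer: -173209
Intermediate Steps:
h(u) = 4*u**2 (h(u) = (2*u)**2 = 4*u**2)
T(g) = g*(-g + 4*(2 + g)**2) (T(g) = ((g + g*(-2)) + 4*(g - 1*(-2))**2)*g = ((g - 2*g) + 4*(g + 2)**2)*g = (-g + 4*(2 + g)**2)*g = g*(-g + 4*(2 + g)**2))
s = 175304 (s = 4 + (200 - 1*34*(34 - 4*(2 + 34)**2)) = 4 + (200 - 1*34*(34 - 4*36**2)) = 4 + (200 - 1*34*(34 - 4*1296)) = 4 + (200 - 1*34*(34 - 5184)) = 4 + (200 - 1*34*(-5150)) = 4 + (200 + 175100) = 4 + 175300 = 175304)
2095 - s = 2095 - 1*175304 = 2095 - 175304 = -173209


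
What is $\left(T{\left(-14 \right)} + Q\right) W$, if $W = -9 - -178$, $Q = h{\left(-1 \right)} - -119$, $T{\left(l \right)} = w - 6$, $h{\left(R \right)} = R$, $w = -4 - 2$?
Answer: $17914$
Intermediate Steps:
$w = -6$ ($w = -4 - 2 = -6$)
$T{\left(l \right)} = -12$ ($T{\left(l \right)} = -6 - 6 = -12$)
$Q = 118$ ($Q = -1 - -119 = -1 + 119 = 118$)
$W = 169$ ($W = -9 + 178 = 169$)
$\left(T{\left(-14 \right)} + Q\right) W = \left(-12 + 118\right) 169 = 106 \cdot 169 = 17914$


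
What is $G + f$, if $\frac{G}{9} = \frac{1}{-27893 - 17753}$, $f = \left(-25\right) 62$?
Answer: $- \frac{70751309}{45646} \approx -1550.0$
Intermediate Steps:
$f = -1550$
$G = - \frac{9}{45646}$ ($G = \frac{9}{-27893 - 17753} = \frac{9}{-45646} = 9 \left(- \frac{1}{45646}\right) = - \frac{9}{45646} \approx -0.00019717$)
$G + f = - \frac{9}{45646} - 1550 = - \frac{70751309}{45646}$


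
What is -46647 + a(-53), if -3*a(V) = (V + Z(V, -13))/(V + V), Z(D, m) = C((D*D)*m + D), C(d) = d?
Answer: -280573/6 ≈ -46762.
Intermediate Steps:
Z(D, m) = D + m*D² (Z(D, m) = (D*D)*m + D = D²*m + D = m*D² + D = D + m*D²)
a(V) = -(V + V*(1 - 13*V))/(6*V) (a(V) = -(V + V*(1 + V*(-13)))/(3*(V + V)) = -(V + V*(1 - 13*V))/(3*(2*V)) = -(V + V*(1 - 13*V))*1/(2*V)/3 = -(V + V*(1 - 13*V))/(6*V))
-46647 + a(-53) = -46647 + (-⅓ + (13/6)*(-53)) = -46647 + (-⅓ - 689/6) = -46647 - 691/6 = -280573/6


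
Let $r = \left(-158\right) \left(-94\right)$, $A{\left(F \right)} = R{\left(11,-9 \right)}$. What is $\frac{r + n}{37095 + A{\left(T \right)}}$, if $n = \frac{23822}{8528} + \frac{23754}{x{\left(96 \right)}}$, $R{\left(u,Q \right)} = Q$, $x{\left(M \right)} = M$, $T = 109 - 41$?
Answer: $\frac{128791825}{316269408} \approx 0.40722$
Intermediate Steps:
$T = 68$
$A{\left(F \right)} = -9$
$r = 14852$
$n = \frac{2133969}{8528}$ ($n = \frac{23822}{8528} + \frac{23754}{96} = 23822 \cdot \frac{1}{8528} + 23754 \cdot \frac{1}{96} = \frac{11911}{4264} + \frac{3959}{16} = \frac{2133969}{8528} \approx 250.23$)
$\frac{r + n}{37095 + A{\left(T \right)}} = \frac{14852 + \frac{2133969}{8528}}{37095 - 9} = \frac{128791825}{8528 \cdot 37086} = \frac{128791825}{8528} \cdot \frac{1}{37086} = \frac{128791825}{316269408}$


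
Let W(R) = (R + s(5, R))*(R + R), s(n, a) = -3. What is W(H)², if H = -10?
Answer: 67600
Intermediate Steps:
W(R) = 2*R*(-3 + R) (W(R) = (R - 3)*(R + R) = (-3 + R)*(2*R) = 2*R*(-3 + R))
W(H)² = (2*(-10)*(-3 - 10))² = (2*(-10)*(-13))² = 260² = 67600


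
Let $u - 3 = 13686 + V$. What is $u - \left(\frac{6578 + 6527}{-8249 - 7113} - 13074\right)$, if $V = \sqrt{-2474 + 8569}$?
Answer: $\frac{411146311}{15362} + \sqrt{6095} \approx 26842.0$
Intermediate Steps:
$V = \sqrt{6095} \approx 78.07$
$u = 13689 + \sqrt{6095}$ ($u = 3 + \left(13686 + \sqrt{6095}\right) = 13689 + \sqrt{6095} \approx 13767.0$)
$u - \left(\frac{6578 + 6527}{-8249 - 7113} - 13074\right) = \left(13689 + \sqrt{6095}\right) - \left(\frac{6578 + 6527}{-8249 - 7113} - 13074\right) = \left(13689 + \sqrt{6095}\right) - \left(\frac{13105}{-15362} - 13074\right) = \left(13689 + \sqrt{6095}\right) - \left(13105 \left(- \frac{1}{15362}\right) - 13074\right) = \left(13689 + \sqrt{6095}\right) - \left(- \frac{13105}{15362} - 13074\right) = \left(13689 + \sqrt{6095}\right) - - \frac{200855893}{15362} = \left(13689 + \sqrt{6095}\right) + \frac{200855893}{15362} = \frac{411146311}{15362} + \sqrt{6095}$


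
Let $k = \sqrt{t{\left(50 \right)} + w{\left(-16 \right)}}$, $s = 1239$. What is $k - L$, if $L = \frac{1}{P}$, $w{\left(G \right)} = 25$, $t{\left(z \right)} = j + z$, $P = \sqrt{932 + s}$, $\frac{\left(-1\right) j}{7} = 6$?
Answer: $\sqrt{33} - \frac{\sqrt{2171}}{2171} \approx 5.7231$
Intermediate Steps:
$j = -42$ ($j = \left(-7\right) 6 = -42$)
$P = \sqrt{2171}$ ($P = \sqrt{932 + 1239} = \sqrt{2171} \approx 46.594$)
$t{\left(z \right)} = -42 + z$
$L = \frac{\sqrt{2171}}{2171}$ ($L = \frac{1}{\sqrt{2171}} = \frac{\sqrt{2171}}{2171} \approx 0.021462$)
$k = \sqrt{33}$ ($k = \sqrt{\left(-42 + 50\right) + 25} = \sqrt{8 + 25} = \sqrt{33} \approx 5.7446$)
$k - L = \sqrt{33} - \frac{\sqrt{2171}}{2171}$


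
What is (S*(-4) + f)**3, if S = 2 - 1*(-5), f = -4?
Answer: -32768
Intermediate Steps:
S = 7 (S = 2 + 5 = 7)
(S*(-4) + f)**3 = (7*(-4) - 4)**3 = (-28 - 4)**3 = (-32)**3 = -32768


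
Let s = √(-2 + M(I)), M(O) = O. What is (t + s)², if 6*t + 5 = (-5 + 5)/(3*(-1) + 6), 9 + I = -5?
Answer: (5 - 24*I)²/36 ≈ -15.306 - 6.6667*I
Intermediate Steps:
I = -14 (I = -9 - 5 = -14)
t = -⅚ (t = -⅚ + ((-5 + 5)/(3*(-1) + 6))/6 = -⅚ + (0/(-3 + 6))/6 = -⅚ + (0/3)/6 = -⅚ + (0*(⅓))/6 = -⅚ + (⅙)*0 = -⅚ + 0 = -⅚ ≈ -0.83333)
s = 4*I (s = √(-2 - 14) = √(-16) = 4*I ≈ 4.0*I)
(t + s)² = (-⅚ + 4*I)²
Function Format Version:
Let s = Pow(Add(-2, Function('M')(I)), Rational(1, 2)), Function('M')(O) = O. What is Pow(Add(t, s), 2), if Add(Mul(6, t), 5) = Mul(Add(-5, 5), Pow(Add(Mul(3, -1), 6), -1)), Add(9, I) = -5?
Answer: Mul(Rational(1, 36), Pow(Add(5, Mul(-24, I)), 2)) ≈ Add(-15.306, Mul(-6.6667, I))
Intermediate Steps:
I = -14 (I = Add(-9, -5) = -14)
t = Rational(-5, 6) (t = Add(Rational(-5, 6), Mul(Rational(1, 6), Mul(Add(-5, 5), Pow(Add(Mul(3, -1), 6), -1)))) = Add(Rational(-5, 6), Mul(Rational(1, 6), Mul(0, Pow(Add(-3, 6), -1)))) = Add(Rational(-5, 6), Mul(Rational(1, 6), Mul(0, Pow(3, -1)))) = Add(Rational(-5, 6), Mul(Rational(1, 6), Mul(0, Rational(1, 3)))) = Add(Rational(-5, 6), Mul(Rational(1, 6), 0)) = Add(Rational(-5, 6), 0) = Rational(-5, 6) ≈ -0.83333)
s = Mul(4, I) (s = Pow(Add(-2, -14), Rational(1, 2)) = Pow(-16, Rational(1, 2)) = Mul(4, I) ≈ Mul(4.0000, I))
Pow(Add(t, s), 2) = Pow(Add(Rational(-5, 6), Mul(4, I)), 2)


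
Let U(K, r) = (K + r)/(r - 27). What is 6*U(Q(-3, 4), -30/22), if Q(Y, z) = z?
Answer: -29/52 ≈ -0.55769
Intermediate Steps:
U(K, r) = (K + r)/(-27 + r)
6*U(Q(-3, 4), -30/22) = 6*((4 - 30/22)/(-27 - 30/22)) = 6*((4 - 30*1/22)/(-27 - 30*1/22)) = 6*((4 - 15/11)/(-27 - 15/11)) = 6*((29/11)/(-312/11)) = 6*(-11/312*29/11) = 6*(-29/312) = -29/52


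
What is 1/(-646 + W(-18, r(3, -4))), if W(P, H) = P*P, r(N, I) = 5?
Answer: -1/322 ≈ -0.0031056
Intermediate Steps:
W(P, H) = P²
1/(-646 + W(-18, r(3, -4))) = 1/(-646 + (-18)²) = 1/(-646 + 324) = 1/(-322) = -1/322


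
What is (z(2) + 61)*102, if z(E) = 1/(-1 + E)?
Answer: 6324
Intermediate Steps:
(z(2) + 61)*102 = (1/(-1 + 2) + 61)*102 = (1/1 + 61)*102 = (1 + 61)*102 = 62*102 = 6324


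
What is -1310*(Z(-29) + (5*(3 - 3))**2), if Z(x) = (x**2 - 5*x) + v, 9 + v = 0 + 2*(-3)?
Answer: -1272010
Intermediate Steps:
v = -15 (v = -9 + (0 + 2*(-3)) = -9 + (0 - 6) = -9 - 6 = -15)
Z(x) = -15 + x**2 - 5*x (Z(x) = (x**2 - 5*x) - 15 = -15 + x**2 - 5*x)
-1310*(Z(-29) + (5*(3 - 3))**2) = -1310*((-15 + (-29)**2 - 5*(-29)) + (5*(3 - 3))**2) = -1310*((-15 + 841 + 145) + (5*0)**2) = -1310*(971 + 0**2) = -1310*(971 + 0) = -1310*971 = -1272010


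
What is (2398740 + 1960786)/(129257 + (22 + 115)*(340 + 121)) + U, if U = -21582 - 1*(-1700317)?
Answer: 161508237908/96207 ≈ 1.6788e+6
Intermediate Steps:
U = 1678735 (U = -21582 + 1700317 = 1678735)
(2398740 + 1960786)/(129257 + (22 + 115)*(340 + 121)) + U = (2398740 + 1960786)/(129257 + (22 + 115)*(340 + 121)) + 1678735 = 4359526/(129257 + 137*461) + 1678735 = 4359526/(129257 + 63157) + 1678735 = 4359526/192414 + 1678735 = 4359526*(1/192414) + 1678735 = 2179763/96207 + 1678735 = 161508237908/96207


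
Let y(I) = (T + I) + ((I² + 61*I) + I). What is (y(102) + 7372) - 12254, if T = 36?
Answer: 11984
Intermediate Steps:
y(I) = 36 + I² + 63*I (y(I) = (36 + I) + ((I² + 61*I) + I) = (36 + I) + (I² + 62*I) = 36 + I² + 63*I)
(y(102) + 7372) - 12254 = ((36 + 102² + 63*102) + 7372) - 12254 = ((36 + 10404 + 6426) + 7372) - 12254 = (16866 + 7372) - 12254 = 24238 - 12254 = 11984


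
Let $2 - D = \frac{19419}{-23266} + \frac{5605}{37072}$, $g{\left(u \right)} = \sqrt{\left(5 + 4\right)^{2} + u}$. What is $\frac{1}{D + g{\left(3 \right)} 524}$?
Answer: $- \frac{499080357196426096}{4289604117570155150327543} + \frac{194911189423478069248 \sqrt{21}}{4289604117570155150327543} \approx 0.00020811$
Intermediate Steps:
$g{\left(u \right)} = \sqrt{81 + u}$ ($g{\left(u \right)} = \sqrt{9^{2} + u} = \sqrt{81 + u}$)
$D = \frac{1157264771}{431258576}$ ($D = 2 - \left(\frac{19419}{-23266} + \frac{5605}{37072}\right) = 2 - \left(19419 \left(- \frac{1}{23266}\right) + 5605 \cdot \frac{1}{37072}\right) = 2 - \left(- \frac{19419}{23266} + \frac{5605}{37072}\right) = 2 - - \frac{294747619}{431258576} = 2 + \frac{294747619}{431258576} = \frac{1157264771}{431258576} \approx 2.6835$)
$\frac{1}{D + g{\left(3 \right)} 524} = \frac{1}{\frac{1157264771}{431258576} + \sqrt{81 + 3} \cdot 524} = \frac{1}{\frac{1157264771}{431258576} + \sqrt{84} \cdot 524} = \frac{1}{\frac{1157264771}{431258576} + 2 \sqrt{21} \cdot 524} = \frac{1}{\frac{1157264771}{431258576} + 1048 \sqrt{21}}$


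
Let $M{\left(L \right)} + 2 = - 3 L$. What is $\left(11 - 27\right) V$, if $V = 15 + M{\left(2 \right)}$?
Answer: $-112$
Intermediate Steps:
$M{\left(L \right)} = -2 - 3 L$
$V = 7$ ($V = 15 - 8 = 7$)
$\left(11 - 27\right) V = \left(11 - 27\right) 7 = \left(-16\right) 7 = -112$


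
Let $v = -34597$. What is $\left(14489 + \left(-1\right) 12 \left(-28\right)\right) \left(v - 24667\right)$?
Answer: $-878588800$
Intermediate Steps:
$\left(14489 + \left(-1\right) 12 \left(-28\right)\right) \left(v - 24667\right) = \left(14489 + \left(-1\right) 12 \left(-28\right)\right) \left(-34597 - 24667\right) = \left(14489 - -336\right) \left(-59264\right) = \left(14489 + 336\right) \left(-59264\right) = 14825 \left(-59264\right) = -878588800$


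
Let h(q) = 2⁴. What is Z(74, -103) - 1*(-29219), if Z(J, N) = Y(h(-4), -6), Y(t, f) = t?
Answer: 29235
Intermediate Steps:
h(q) = 16
Z(J, N) = 16
Z(74, -103) - 1*(-29219) = 16 - 1*(-29219) = 16 + 29219 = 29235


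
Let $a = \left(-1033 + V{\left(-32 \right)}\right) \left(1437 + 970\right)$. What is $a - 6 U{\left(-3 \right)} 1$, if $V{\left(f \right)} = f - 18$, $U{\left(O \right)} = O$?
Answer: $-46922058$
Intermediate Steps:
$V{\left(f \right)} = -18 + f$
$a = -2606781$ ($a = \left(-1033 - 50\right) \left(1437 + 970\right) = \left(-1033 - 50\right) 2407 = \left(-1083\right) 2407 = -2606781$)
$a - 6 U{\left(-3 \right)} 1 = - 2606781 \left(-6\right) \left(-3\right) 1 = - 2606781 \cdot 18 \cdot 1 = \left(-2606781\right) 18 = -46922058$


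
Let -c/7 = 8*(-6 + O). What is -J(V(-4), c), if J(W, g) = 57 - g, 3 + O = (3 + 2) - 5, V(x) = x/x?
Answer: 447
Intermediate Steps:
V(x) = 1
O = -3 (O = -3 + ((3 + 2) - 5) = -3 + (5 - 5) = -3 + 0 = -3)
c = 504 (c = -56*(-6 - 3) = -56*(-9) = -7*(-72) = 504)
-J(V(-4), c) = -(57 - 1*504) = -(57 - 504) = -1*(-447) = 447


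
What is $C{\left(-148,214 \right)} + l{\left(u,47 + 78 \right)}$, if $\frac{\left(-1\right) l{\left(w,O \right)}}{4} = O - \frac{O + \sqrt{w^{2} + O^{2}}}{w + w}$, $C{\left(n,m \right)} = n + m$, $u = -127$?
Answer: $- \frac{55368}{127} - \frac{2 \sqrt{31754}}{127} \approx -438.77$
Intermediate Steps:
$C{\left(n,m \right)} = m + n$
$l{\left(w,O \right)} = - 4 O + \frac{2 \left(O + \sqrt{O^{2} + w^{2}}\right)}{w}$ ($l{\left(w,O \right)} = - 4 \left(O - \frac{O + \sqrt{w^{2} + O^{2}}}{w + w}\right) = - 4 \left(O - \frac{O + \sqrt{O^{2} + w^{2}}}{2 w}\right) = - 4 O + \frac{2 \left(O + \sqrt{O^{2} + w^{2}}\right)}{w}$)
$C{\left(-148,214 \right)} + l{\left(u,47 + 78 \right)} = \left(214 - 148\right) + \frac{2 \left(\left(47 + 78\right) + \sqrt{\left(47 + 78\right)^{2} + \left(-127\right)^{2}} - 2 \left(47 + 78\right) \left(-127\right)\right)}{-127} = 66 + 2 \left(- \frac{1}{127}\right) \left(125 + \sqrt{125^{2} + 16129} - 250 \left(-127\right)\right) = 66 + 2 \left(- \frac{1}{127}\right) \left(125 + \sqrt{15625 + 16129} + 31750\right) = 66 + 2 \left(- \frac{1}{127}\right) \left(125 + \sqrt{31754} + 31750\right) = 66 + 2 \left(- \frac{1}{127}\right) \left(31875 + \sqrt{31754}\right) = 66 - \left(\frac{63750}{127} + \frac{2 \sqrt{31754}}{127}\right) = - \frac{55368}{127} - \frac{2 \sqrt{31754}}{127}$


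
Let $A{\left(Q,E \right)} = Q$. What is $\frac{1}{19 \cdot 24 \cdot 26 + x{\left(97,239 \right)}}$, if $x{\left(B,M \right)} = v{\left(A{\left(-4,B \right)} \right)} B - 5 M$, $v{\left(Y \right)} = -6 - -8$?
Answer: $\frac{1}{10855} \approx 9.2123 \cdot 10^{-5}$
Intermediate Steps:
$v{\left(Y \right)} = 2$ ($v{\left(Y \right)} = -6 + 8 = 2$)
$x{\left(B,M \right)} = - 5 M + 2 B$ ($x{\left(B,M \right)} = 2 B - 5 M = - 5 M + 2 B$)
$\frac{1}{19 \cdot 24 \cdot 26 + x{\left(97,239 \right)}} = \frac{1}{19 \cdot 24 \cdot 26 + \left(\left(-5\right) 239 + 2 \cdot 97\right)} = \frac{1}{456 \cdot 26 + \left(-1195 + 194\right)} = \frac{1}{11856 - 1001} = \frac{1}{10855}$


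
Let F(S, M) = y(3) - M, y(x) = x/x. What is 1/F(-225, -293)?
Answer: 1/294 ≈ 0.0034014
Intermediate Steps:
y(x) = 1
F(S, M) = 1 - M
1/F(-225, -293) = 1/(1 - 1*(-293)) = 1/(1 + 293) = 1/294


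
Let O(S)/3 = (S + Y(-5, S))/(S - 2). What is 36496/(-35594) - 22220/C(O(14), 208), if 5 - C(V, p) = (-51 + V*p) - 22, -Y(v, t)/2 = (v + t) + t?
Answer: -16432206/1192399 ≈ -13.781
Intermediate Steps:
Y(v, t) = -4*t - 2*v (Y(v, t) = -2*((v + t) + t) = -2*((t + v) + t) = -2*(v + 2*t) = -4*t - 2*v)
O(S) = 3*(10 - 3*S)/(-2 + S) (O(S) = 3*((S + (-4*S - 2*(-5)))/(S - 2)) = 3*((S + (-4*S + 10))/(-2 + S)) = 3*((S + (10 - 4*S))/(-2 + S)) = 3*((10 - 3*S)/(-2 + S)) = 3*(10 - 3*S)/(-2 + S))
C(V, p) = 78 - V*p (C(V, p) = 5 - ((-51 + V*p) - 22) = 5 - (-73 + V*p) = 5 + (73 - V*p) = 78 - V*p)
36496/(-35594) - 22220/C(O(14), 208) = 36496/(-35594) - 22220/(78 - 1*3*(10 - 3*14)/(-2 + 14)*208) = 36496*(-1/35594) - 22220/(78 - 1*3*(10 - 42)/12*208) = -18248/17797 - 22220/(78 - 1*3*(1/12)*(-32)*208) = -18248/17797 - 22220/(78 - 1*(-8)*208) = -18248/17797 - 22220/(78 + 1664) = -18248/17797 - 22220/1742 = -18248/17797 - 22220*1/1742 = -18248/17797 - 11110/871 = -16432206/1192399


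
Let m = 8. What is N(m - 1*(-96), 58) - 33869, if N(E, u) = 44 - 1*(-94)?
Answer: -33731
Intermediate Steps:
N(E, u) = 138 (N(E, u) = 44 + 94 = 138)
N(m - 1*(-96), 58) - 33869 = 138 - 33869 = -33731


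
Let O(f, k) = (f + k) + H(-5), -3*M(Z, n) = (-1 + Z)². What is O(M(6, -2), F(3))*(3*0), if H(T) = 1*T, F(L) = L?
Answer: 0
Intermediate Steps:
H(T) = T
M(Z, n) = -(-1 + Z)²/3
O(f, k) = -5 + f + k (O(f, k) = (f + k) - 5 = -5 + f + k)
O(M(6, -2), F(3))*(3*0) = (-5 - (-1 + 6)²/3 + 3)*(3*0) = (-5 - ⅓*5² + 3)*0 = (-5 - ⅓*25 + 3)*0 = (-5 - 25/3 + 3)*0 = -31/3*0 = 0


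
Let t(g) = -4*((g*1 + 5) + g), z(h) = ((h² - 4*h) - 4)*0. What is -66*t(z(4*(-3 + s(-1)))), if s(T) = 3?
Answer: 1320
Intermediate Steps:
z(h) = 0 (z(h) = (-4 + h² - 4*h)*0 = 0)
t(g) = -20 - 8*g (t(g) = -4*((g + 5) + g) = -4*((5 + g) + g) = -4*(5 + 2*g) = -20 - 8*g)
-66*t(z(4*(-3 + s(-1)))) = -66*(-20 - 8*0) = -66*(-20 + 0) = -66*(-20) = 1320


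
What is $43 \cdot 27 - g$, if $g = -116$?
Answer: $1277$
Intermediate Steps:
$43 \cdot 27 - g = 43 \cdot 27 - -116 = 1161 + 116 = 1277$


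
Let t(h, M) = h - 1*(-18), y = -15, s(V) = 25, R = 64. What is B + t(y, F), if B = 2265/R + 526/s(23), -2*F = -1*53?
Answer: 95089/1600 ≈ 59.431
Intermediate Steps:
F = 53/2 (F = -(-1)*53/2 = -½*(-53) = 53/2 ≈ 26.500)
B = 90289/1600 (B = 2265/64 + 526/25 = 90289/1600 ≈ 56.431)
t(h, M) = 18 + h (t(h, M) = h + 18 = 18 + h)
B + t(y, F) = 90289/1600 + (18 - 15) = 90289/1600 + 3 = 95089/1600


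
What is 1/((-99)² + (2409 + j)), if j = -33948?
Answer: -1/21738 ≈ -4.6002e-5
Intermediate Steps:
1/((-99)² + (2409 + j)) = 1/((-99)² + (2409 - 33948)) = 1/(9801 - 31539) = 1/(-21738) = -1/21738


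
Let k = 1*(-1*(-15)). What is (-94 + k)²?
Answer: 6241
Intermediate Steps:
k = 15 (k = 1*15 = 15)
(-94 + k)² = (-94 + 15)² = (-79)² = 6241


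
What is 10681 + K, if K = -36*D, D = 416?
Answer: -4295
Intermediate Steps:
K = -14976 (K = -36*416 = -14976)
10681 + K = 10681 - 14976 = -4295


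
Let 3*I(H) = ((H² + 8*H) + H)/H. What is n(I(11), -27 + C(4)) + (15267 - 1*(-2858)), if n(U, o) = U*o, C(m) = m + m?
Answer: 53995/3 ≈ 17998.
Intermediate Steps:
C(m) = 2*m
I(H) = (H² + 9*H)/(3*H) (I(H) = (((H² + 8*H) + H)/H)/3 = ((H² + 9*H)/H)/3 = (H² + 9*H)/(3*H))
n(I(11), -27 + C(4)) + (15267 - 1*(-2858)) = (3 + (⅓)*11)*(-27 + 2*4) + (15267 - 1*(-2858)) = (3 + 11/3)*(-27 + 8) + (15267 + 2858) = (20/3)*(-19) + 18125 = -380/3 + 18125 = 53995/3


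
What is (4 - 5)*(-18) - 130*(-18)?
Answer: 2358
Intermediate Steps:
(4 - 5)*(-18) - 130*(-18) = -1*(-18) + 2340 = 18 + 2340 = 2358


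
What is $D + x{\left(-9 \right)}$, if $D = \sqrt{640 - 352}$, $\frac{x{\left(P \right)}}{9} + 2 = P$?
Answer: $-99 + 12 \sqrt{2} \approx -82.029$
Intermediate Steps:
$x{\left(P \right)} = -18 + 9 P$
$D = 12 \sqrt{2}$ ($D = \sqrt{288} = 12 \sqrt{2} \approx 16.971$)
$D + x{\left(-9 \right)} = 12 \sqrt{2} + \left(-18 + 9 \left(-9\right)\right) = 12 \sqrt{2} - 99 = -99 + 12 \sqrt{2}$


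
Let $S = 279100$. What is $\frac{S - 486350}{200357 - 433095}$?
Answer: $\frac{103625}{116369} \approx 0.89049$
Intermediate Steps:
$\frac{S - 486350}{200357 - 433095} = \frac{279100 - 486350}{200357 - 433095} = - \frac{207250}{-232738} = \left(-207250\right) \left(- \frac{1}{232738}\right) = \frac{103625}{116369}$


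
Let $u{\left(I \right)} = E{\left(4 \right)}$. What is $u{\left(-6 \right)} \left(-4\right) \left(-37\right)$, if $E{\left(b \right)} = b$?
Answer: $592$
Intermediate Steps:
$u{\left(I \right)} = 4$
$u{\left(-6 \right)} \left(-4\right) \left(-37\right) = 4 \left(-4\right) \left(-37\right) = \left(-16\right) \left(-37\right) = 592$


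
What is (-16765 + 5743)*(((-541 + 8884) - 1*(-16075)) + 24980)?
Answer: -544464756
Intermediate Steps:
(-16765 + 5743)*(((-541 + 8884) - 1*(-16075)) + 24980) = -11022*((8343 + 16075) + 24980) = -11022*(24418 + 24980) = -11022*49398 = -544464756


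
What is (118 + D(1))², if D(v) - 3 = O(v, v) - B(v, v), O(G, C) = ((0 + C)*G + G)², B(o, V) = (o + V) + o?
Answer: 14884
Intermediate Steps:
B(o, V) = V + 2*o (B(o, V) = (V + o) + o = V + 2*o)
O(G, C) = (G + C*G)² (O(G, C) = (C*G + G)² = (G + C*G)²)
D(v) = 3 - 3*v + v²*(1 + v)² (D(v) = 3 + (v²*(1 + v)² - (v + 2*v)) = 3 + (v²*(1 + v)² - 3*v) = 3 + (-3*v + v²*(1 + v)²) = 3 - 3*v + v²*(1 + v)²)
(118 + D(1))² = (118 + (3 - 3*1 + 1²*(1 + 1)²))² = (118 + (3 - 3 + 1*2²))² = (118 + (3 - 3 + 1*4))² = (118 + (3 - 3 + 4))² = (118 + 4)² = 122² = 14884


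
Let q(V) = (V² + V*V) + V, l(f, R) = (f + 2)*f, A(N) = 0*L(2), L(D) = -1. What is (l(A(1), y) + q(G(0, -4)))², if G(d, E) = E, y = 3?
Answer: 784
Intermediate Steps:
A(N) = 0 (A(N) = 0*(-1) = 0)
l(f, R) = f*(2 + f) (l(f, R) = (2 + f)*f = f*(2 + f))
q(V) = V + 2*V² (q(V) = (V² + V²) + V = 2*V² + V = V + 2*V²)
(l(A(1), y) + q(G(0, -4)))² = (0*(2 + 0) - 4*(1 + 2*(-4)))² = (0*2 - 4*(1 - 8))² = (0 - 4*(-7))² = (0 + 28)² = 28² = 784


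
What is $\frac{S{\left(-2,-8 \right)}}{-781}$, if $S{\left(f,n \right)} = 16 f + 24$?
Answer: $\frac{8}{781} \approx 0.010243$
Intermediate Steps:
$S{\left(f,n \right)} = 24 + 16 f$
$\frac{S{\left(-2,-8 \right)}}{-781} = \frac{24 + 16 \left(-2\right)}{-781} = \left(24 - 32\right) \left(- \frac{1}{781}\right) = \left(-8\right) \left(- \frac{1}{781}\right) = \frac{8}{781}$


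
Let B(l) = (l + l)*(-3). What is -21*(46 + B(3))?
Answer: -588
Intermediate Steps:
B(l) = -6*l (B(l) = (2*l)*(-3) = -6*l)
-21*(46 + B(3)) = -21*(46 - 6*3) = -21*(46 - 18) = -21*28 = -588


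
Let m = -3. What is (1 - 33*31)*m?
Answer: 3066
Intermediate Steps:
(1 - 33*31)*m = (1 - 33*31)*(-3) = (1 - 1023)*(-3) = -1022*(-3) = 3066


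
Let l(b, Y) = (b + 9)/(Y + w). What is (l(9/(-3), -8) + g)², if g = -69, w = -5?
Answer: 815409/169 ≈ 4824.9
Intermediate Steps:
l(b, Y) = (9 + b)/(-5 + Y) (l(b, Y) = (b + 9)/(Y - 5) = (9 + b)/(-5 + Y))
(l(9/(-3), -8) + g)² = ((9 + 9/(-3))/(-5 - 8) - 69)² = ((9 + 9*(-⅓))/(-13) - 69)² = (-(9 - 3)/13 - 69)² = (-1/13*6 - 69)² = (-6/13 - 69)² = (-903/13)² = 815409/169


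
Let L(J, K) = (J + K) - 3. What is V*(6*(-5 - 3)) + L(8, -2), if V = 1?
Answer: -45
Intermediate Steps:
L(J, K) = -3 + J + K
V*(6*(-5 - 3)) + L(8, -2) = 1*(6*(-5 - 3)) + (-3 + 8 - 2) = 1*(6*(-8)) + 3 = 1*(-48) + 3 = -48 + 3 = -45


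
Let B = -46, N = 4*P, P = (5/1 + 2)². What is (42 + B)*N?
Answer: -784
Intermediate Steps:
P = 49 (P = (5*1 + 2)² = (5 + 2)² = 7² = 49)
N = 196 (N = 4*49 = 196)
(42 + B)*N = (42 - 46)*196 = -4*196 = -784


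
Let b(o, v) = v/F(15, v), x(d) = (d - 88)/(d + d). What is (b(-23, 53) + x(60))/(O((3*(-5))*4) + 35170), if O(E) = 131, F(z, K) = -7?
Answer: -1639/7413210 ≈ -0.00022109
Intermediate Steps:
x(d) = (-88 + d)/(2*d) (x(d) = (-88 + d)/((2*d)) = (-88 + d)*(1/(2*d)) = (-88 + d)/(2*d))
b(o, v) = -v/7 (b(o, v) = v/(-7) = v*(-1/7) = -v/7)
(b(-23, 53) + x(60))/(O((3*(-5))*4) + 35170) = (-1/7*53 + (1/2)*(-88 + 60)/60)/(131 + 35170) = (-53/7 + (1/2)*(1/60)*(-28))/35301 = (-53/7 - 7/30)*(1/35301) = -1639/210*1/35301 = -1639/7413210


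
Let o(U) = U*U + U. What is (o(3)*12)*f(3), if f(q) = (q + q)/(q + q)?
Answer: 144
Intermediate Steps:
f(q) = 1 (f(q) = (2*q)/((2*q)) = (2*q)*(1/(2*q)) = 1)
o(U) = U + U**2 (o(U) = U**2 + U = U + U**2)
(o(3)*12)*f(3) = ((3*(1 + 3))*12)*1 = ((3*4)*12)*1 = (12*12)*1 = 144*1 = 144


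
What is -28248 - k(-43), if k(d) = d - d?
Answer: -28248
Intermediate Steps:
k(d) = 0
-28248 - k(-43) = -28248 - 1*0 = -28248 + 0 = -28248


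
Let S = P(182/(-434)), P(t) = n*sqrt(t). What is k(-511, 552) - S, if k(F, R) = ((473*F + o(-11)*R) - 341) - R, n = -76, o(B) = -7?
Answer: -246460 + 76*I*sqrt(403)/31 ≈ -2.4646e+5 + 49.216*I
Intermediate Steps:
P(t) = -76*sqrt(t)
k(F, R) = -341 - 8*R + 473*F (k(F, R) = ((473*F - 7*R) - 341) - R = ((-7*R + 473*F) - 341) - R = (-341 - 7*R + 473*F) - R = -341 - 8*R + 473*F)
S = -76*I*sqrt(403)/31 (S = -76*sqrt(182)*(I*sqrt(434)/434) = -76*I*sqrt(403)/31 ≈ -49.216*I)
k(-511, 552) - S = (-341 - 8*552 + 473*(-511)) - (-76)*I*sqrt(403)/31 = (-341 - 4416 - 241703) + 76*I*sqrt(403)/31 = -246460 + 76*I*sqrt(403)/31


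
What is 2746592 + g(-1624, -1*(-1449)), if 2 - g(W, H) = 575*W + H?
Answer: 3678945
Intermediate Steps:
g(W, H) = 2 - H - 575*W (g(W, H) = 2 - (575*W + H) = 2 - (H + 575*W) = 2 + (-H - 575*W) = 2 - H - 575*W)
2746592 + g(-1624, -1*(-1449)) = 2746592 + (2 - (-1)*(-1449) - 575*(-1624)) = 2746592 + (2 - 1*1449 + 933800) = 2746592 + (2 - 1449 + 933800) = 2746592 + 932353 = 3678945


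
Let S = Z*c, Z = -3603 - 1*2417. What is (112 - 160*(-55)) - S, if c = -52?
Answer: -304128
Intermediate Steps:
Z = -6020 (Z = -3603 - 2417 = -6020)
S = 313040 (S = -6020*(-52) = 313040)
(112 - 160*(-55)) - S = (112 - 160*(-55)) - 1*313040 = (112 + 8800) - 313040 = 8912 - 313040 = -304128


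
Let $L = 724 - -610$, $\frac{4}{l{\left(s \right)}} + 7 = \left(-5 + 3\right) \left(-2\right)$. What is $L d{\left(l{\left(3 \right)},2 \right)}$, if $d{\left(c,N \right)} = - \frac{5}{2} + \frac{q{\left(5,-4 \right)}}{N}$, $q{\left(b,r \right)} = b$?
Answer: $0$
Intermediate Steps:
$l{\left(s \right)} = - \frac{4}{3}$ ($l{\left(s \right)} = \frac{4}{-7 + \left(-5 + 3\right) \left(-2\right)} = \frac{4}{-7 - -4} = \frac{4}{-7 + 4} = \frac{4}{-3} = 4 \left(- \frac{1}{3}\right) = - \frac{4}{3}$)
$L = 1334$ ($L = 724 + 610 = 1334$)
$d{\left(c,N \right)} = - \frac{5}{2} + \frac{5}{N}$
$L d{\left(l{\left(3 \right)},2 \right)} = 1334 \left(- \frac{5}{2} + \frac{5}{2}\right) = 1334 \cdot 0 = 0$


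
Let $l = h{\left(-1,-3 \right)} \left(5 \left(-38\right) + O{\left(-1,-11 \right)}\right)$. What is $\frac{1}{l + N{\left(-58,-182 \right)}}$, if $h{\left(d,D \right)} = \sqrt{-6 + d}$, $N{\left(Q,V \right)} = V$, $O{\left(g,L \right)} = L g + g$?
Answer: $\frac{i}{2 \left(- 91 i + 90 \sqrt{7}\right)} \approx -0.0007002 + 0.0018322 i$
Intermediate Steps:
$O{\left(g,L \right)} = g + L g$
$l = - 180 i \sqrt{7}$ ($l = \sqrt{-6 - 1} \left(5 \left(-38\right) - \left(1 - 11\right)\right) = \sqrt{-7} \left(-190 - -10\right) = i \sqrt{7} \left(-190 + 10\right) = i \sqrt{7} \left(-180\right) = - 180 i \sqrt{7} \approx - 476.24 i$)
$\frac{1}{l + N{\left(-58,-182 \right)}} = \frac{1}{- 180 i \sqrt{7} - 182} = \frac{1}{-182 - 180 i \sqrt{7}}$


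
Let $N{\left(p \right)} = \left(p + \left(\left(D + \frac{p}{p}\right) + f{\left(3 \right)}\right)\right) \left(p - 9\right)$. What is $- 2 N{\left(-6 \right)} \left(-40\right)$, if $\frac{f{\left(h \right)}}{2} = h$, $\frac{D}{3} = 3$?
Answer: $-12000$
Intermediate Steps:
$D = 9$ ($D = 3 \cdot 3 = 9$)
$f{\left(h \right)} = 2 h$
$N{\left(p \right)} = \left(-9 + p\right) \left(16 + p\right)$ ($N{\left(p \right)} = \left(p + \left(\left(9 + \frac{p}{p}\right) + 2 \cdot 3\right)\right) \left(p - 9\right) = \left(p + \left(\left(9 + 1\right) + 6\right)\right) \left(-9 + p\right) = \left(p + \left(10 + 6\right)\right) \left(-9 + p\right) = \left(p + 16\right) \left(-9 + p\right) = \left(16 + p\right) \left(-9 + p\right) = \left(-9 + p\right) \left(16 + p\right)$)
$- 2 N{\left(-6 \right)} \left(-40\right) = - 2 \left(-144 + \left(-6\right)^{2} + 7 \left(-6\right)\right) \left(-40\right) = - 2 \left(-144 + 36 - 42\right) \left(-40\right) = \left(-2\right) \left(-150\right) \left(-40\right) = 300 \left(-40\right) = -12000$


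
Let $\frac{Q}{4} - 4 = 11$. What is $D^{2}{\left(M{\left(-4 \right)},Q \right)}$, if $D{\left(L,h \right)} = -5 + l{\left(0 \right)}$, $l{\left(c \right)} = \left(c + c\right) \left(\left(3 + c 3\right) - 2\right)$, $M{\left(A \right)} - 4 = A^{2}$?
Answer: $25$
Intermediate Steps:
$Q = 60$ ($Q = 16 + 4 \cdot 11 = 16 + 44 = 60$)
$M{\left(A \right)} = 4 + A^{2}$
$l{\left(c \right)} = 2 c \left(1 + 3 c\right)$ ($l{\left(c \right)} = 2 c \left(\left(3 + 3 c\right) - 2\right) = 2 c \left(1 + 3 c\right)$)
$D{\left(L,h \right)} = -5$ ($D{\left(L,h \right)} = -5 + 2 \cdot 0 \left(1 + 3 \cdot 0\right) = -5 + 2 \cdot 0 \left(1 + 0\right) = -5 + 2 \cdot 0 \cdot 1 = -5 + 0 = -5$)
$D^{2}{\left(M{\left(-4 \right)},Q \right)} = \left(-5\right)^{2} = 25$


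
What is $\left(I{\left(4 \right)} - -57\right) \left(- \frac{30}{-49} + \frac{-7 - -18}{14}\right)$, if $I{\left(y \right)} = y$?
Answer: $\frac{8357}{98} \approx 85.276$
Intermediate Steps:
$\left(I{\left(4 \right)} - -57\right) \left(- \frac{30}{-49} + \frac{-7 - -18}{14}\right) = \left(4 - -57\right) \left(- \frac{30}{-49} + \frac{-7 - -18}{14}\right) = \left(4 + 57\right) \left(\left(-30\right) \left(- \frac{1}{49}\right) + \left(-7 + 18\right) \frac{1}{14}\right) = 61 \left(\frac{30}{49} + 11 \cdot \frac{1}{14}\right) = 61 \left(\frac{30}{49} + \frac{11}{14}\right) = 61 \cdot \frac{137}{98} = \frac{8357}{98}$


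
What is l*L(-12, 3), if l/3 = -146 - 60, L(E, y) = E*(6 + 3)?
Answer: 66744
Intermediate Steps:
L(E, y) = 9*E (L(E, y) = E*9 = 9*E)
l = -618 (l = 3*(-146 - 60) = 3*(-206) = -618)
l*L(-12, 3) = -5562*(-12) = -618*(-108) = 66744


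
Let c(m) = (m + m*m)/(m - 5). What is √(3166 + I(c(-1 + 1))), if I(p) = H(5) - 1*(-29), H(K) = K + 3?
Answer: √3203 ≈ 56.595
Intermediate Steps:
H(K) = 3 + K
c(m) = (m + m²)/(-5 + m)
I(p) = 37 (I(p) = (3 + 5) - 1*(-29) = 8 + 29 = 37)
√(3166 + I(c(-1 + 1))) = √(3166 + 37) = √3203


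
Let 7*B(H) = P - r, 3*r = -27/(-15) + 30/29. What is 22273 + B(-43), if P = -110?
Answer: 22591008/1015 ≈ 22257.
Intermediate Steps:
r = 137/145 (r = (-27/(-15) + 30/29)/3 = (-27*(-1/15) + 30*(1/29))/3 = (9/5 + 30/29)/3 = (⅓)*(411/145) = 137/145 ≈ 0.94483)
B(H) = -16087/1015 (B(H) = (-110 - 1*137/145)/7 = (-110 - 137/145)/7 = (⅐)*(-16087/145) = -16087/1015)
22273 + B(-43) = 22273 - 16087/1015 = 22591008/1015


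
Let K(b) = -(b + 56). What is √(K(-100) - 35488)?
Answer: 2*I*√8861 ≈ 188.27*I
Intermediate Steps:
K(b) = -56 - b (K(b) = -(56 + b) = -56 - b)
√(K(-100) - 35488) = √((-56 - 1*(-100)) - 35488) = √((-56 + 100) - 35488) = √(44 - 35488) = √(-35444) = 2*I*√8861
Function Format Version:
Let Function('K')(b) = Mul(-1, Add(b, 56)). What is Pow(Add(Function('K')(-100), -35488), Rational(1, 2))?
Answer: Mul(2, I, Pow(8861, Rational(1, 2))) ≈ Mul(188.27, I)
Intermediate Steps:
Function('K')(b) = Add(-56, Mul(-1, b)) (Function('K')(b) = Mul(-1, Add(56, b)) = Add(-56, Mul(-1, b)))
Pow(Add(Function('K')(-100), -35488), Rational(1, 2)) = Pow(Add(Add(-56, Mul(-1, -100)), -35488), Rational(1, 2)) = Pow(Add(Add(-56, 100), -35488), Rational(1, 2)) = Pow(Add(44, -35488), Rational(1, 2)) = Pow(-35444, Rational(1, 2)) = Mul(2, I, Pow(8861, Rational(1, 2)))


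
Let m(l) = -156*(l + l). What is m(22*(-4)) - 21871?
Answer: 5585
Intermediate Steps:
m(l) = -312*l
m(22*(-4)) - 21871 = -6864*(-4) - 21871 = -312*(-88) - 21871 = 27456 - 21871 = 5585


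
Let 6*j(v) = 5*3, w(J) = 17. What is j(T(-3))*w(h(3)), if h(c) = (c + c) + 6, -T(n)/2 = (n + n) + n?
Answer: 85/2 ≈ 42.500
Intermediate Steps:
T(n) = -6*n (T(n) = -2*((n + n) + n) = -2*(2*n + n) = -6*n)
h(c) = 6 + 2*c (h(c) = 2*c + 6 = 6 + 2*c)
j(v) = 5/2 (j(v) = (5*3)/6 = (⅙)*15 = 5/2)
j(T(-3))*w(h(3)) = (5/2)*17 = 85/2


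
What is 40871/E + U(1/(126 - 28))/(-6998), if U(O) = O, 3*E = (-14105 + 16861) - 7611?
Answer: -84088490707/3329578420 ≈ -25.255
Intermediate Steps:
E = -4855/3 (E = ((-14105 + 16861) - 7611)/3 = (2756 - 7611)/3 = (1/3)*(-4855) = -4855/3 ≈ -1618.3)
40871/E + U(1/(126 - 28))/(-6998) = 40871/(-4855/3) + 1/((126 - 28)*(-6998)) = 40871*(-3/4855) - 1/6998/98 = -122613/4855 + (1/98)*(-1/6998) = -122613/4855 - 1/685804 = -84088490707/3329578420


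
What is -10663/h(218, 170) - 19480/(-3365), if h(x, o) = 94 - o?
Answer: 7472295/51148 ≈ 146.09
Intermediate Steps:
-10663/h(218, 170) - 19480/(-3365) = -10663/(94 - 1*170) - 19480/(-3365) = -10663/(94 - 170) - 19480*(-1/3365) = -10663/(-76) + 3896/673 = -10663*(-1/76) + 3896/673 = 10663/76 + 3896/673 = 7472295/51148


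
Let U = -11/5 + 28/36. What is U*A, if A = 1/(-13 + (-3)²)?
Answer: 16/45 ≈ 0.35556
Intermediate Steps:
U = -64/45 (U = -11*⅕ + 28*(1/36) = -11/5 + 7/9 = -64/45 ≈ -1.4222)
A = -¼ (A = 1/(-13 + 9) = 1/(-4) = -¼ ≈ -0.25000)
U*A = -64/45*(-¼) = 16/45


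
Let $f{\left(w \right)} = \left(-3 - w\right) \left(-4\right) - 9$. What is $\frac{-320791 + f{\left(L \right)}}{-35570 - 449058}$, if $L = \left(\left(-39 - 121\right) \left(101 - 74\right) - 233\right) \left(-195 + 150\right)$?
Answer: $- \frac{124688}{121157} \approx -1.0291$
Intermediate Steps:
$L = 204885$ ($L = \left(\left(-160\right) 27 - 233\right) \left(-45\right) = \left(-4320 - 233\right) \left(-45\right) = \left(-4553\right) \left(-45\right) = 204885$)
$f{\left(w \right)} = 3 + 4 w$ ($f{\left(w \right)} = \left(12 + 4 w\right) - 9 = 3 + 4 w$)
$\frac{-320791 + f{\left(L \right)}}{-35570 - 449058} = \frac{-320791 + \left(3 + 4 \cdot 204885\right)}{-35570 - 449058} = \frac{-320791 + \left(3 + 819540\right)}{-484628} = \left(-320791 + 819543\right) \left(- \frac{1}{484628}\right) = 498752 \left(- \frac{1}{484628}\right) = - \frac{124688}{121157}$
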